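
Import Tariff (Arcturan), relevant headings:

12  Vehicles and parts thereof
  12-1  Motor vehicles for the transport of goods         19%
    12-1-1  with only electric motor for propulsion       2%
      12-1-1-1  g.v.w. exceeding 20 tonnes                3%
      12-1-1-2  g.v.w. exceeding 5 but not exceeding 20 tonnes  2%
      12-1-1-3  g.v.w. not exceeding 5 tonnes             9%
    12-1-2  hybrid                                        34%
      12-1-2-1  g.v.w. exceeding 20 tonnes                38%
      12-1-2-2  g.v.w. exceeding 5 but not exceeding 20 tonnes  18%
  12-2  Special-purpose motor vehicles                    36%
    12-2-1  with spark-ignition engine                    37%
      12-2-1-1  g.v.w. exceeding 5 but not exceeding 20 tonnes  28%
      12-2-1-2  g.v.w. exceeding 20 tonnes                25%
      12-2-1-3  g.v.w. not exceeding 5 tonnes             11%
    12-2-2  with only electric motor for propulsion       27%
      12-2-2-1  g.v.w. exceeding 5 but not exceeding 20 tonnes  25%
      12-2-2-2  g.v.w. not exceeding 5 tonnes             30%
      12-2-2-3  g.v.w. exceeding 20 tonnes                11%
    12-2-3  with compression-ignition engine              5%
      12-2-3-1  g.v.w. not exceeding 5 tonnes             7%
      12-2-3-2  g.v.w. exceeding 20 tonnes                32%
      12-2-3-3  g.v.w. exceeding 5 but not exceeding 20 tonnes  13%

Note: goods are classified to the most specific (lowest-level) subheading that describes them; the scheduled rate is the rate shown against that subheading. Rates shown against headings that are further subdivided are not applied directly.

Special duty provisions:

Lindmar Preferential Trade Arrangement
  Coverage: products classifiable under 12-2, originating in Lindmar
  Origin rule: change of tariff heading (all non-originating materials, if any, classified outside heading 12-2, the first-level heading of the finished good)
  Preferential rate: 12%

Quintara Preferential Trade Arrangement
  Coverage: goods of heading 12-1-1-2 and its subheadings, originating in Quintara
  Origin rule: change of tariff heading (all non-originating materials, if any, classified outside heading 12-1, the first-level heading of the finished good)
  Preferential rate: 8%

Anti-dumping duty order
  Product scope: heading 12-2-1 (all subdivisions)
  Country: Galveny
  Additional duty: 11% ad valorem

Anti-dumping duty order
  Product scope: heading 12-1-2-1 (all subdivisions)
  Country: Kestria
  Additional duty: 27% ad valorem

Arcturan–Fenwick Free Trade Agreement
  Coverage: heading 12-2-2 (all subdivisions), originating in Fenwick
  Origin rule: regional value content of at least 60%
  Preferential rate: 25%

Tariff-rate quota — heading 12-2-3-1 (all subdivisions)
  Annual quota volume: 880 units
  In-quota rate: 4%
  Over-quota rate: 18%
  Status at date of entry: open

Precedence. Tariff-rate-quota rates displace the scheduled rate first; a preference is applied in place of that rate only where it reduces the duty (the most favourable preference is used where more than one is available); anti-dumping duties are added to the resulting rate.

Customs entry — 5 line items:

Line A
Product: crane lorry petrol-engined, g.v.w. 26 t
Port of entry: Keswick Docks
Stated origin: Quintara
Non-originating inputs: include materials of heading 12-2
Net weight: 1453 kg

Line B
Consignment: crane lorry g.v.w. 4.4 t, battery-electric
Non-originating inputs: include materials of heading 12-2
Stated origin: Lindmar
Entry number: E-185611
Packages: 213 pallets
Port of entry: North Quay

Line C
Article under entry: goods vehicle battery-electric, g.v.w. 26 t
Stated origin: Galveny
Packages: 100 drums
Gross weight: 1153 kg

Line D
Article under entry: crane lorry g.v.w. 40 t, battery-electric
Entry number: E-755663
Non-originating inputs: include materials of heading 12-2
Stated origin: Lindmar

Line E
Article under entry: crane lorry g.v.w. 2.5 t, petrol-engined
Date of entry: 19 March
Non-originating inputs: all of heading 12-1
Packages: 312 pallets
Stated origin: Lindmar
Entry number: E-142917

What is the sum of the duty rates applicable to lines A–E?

80%

Line A: crane lorry → 12-2; petrol-engined → 12-2-1; g.v.w. 26 t → 12-2-1-2. Scheduled 25%. Quintara agreement on 12-1-1-2: 12-2-1-2 not covered. → 25%.
Line B: crane lorry → 12-2; battery-electric → 12-2-2; g.v.w. 4.4 t → 12-2-2-2. Scheduled 30%. Lindmar agreement on 12-2: CTH not met. → 30%.
Line C: goods vehicle → 12-1; battery-electric → 12-1-1; g.v.w. 26 t → 12-1-1-1. Scheduled 3%. No special measure applies. → 3%.
Line D: crane lorry → 12-2; battery-electric → 12-2-2; g.v.w. 40 t → 12-2-2-3. Scheduled 11%. Lindmar agreement on 12-2: CTH not met. → 11%.
Line E: crane lorry → 12-2; petrol-engined → 12-2-1; g.v.w. 2.5 t → 12-2-1-3. Scheduled 11%. Lindmar agreement on 12-2: CTH met → 12% available; preference 12% not lower than 11% → no reduction. → 11%.
Sum: 25% + 30% + 3% + 11% + 11% = 80%.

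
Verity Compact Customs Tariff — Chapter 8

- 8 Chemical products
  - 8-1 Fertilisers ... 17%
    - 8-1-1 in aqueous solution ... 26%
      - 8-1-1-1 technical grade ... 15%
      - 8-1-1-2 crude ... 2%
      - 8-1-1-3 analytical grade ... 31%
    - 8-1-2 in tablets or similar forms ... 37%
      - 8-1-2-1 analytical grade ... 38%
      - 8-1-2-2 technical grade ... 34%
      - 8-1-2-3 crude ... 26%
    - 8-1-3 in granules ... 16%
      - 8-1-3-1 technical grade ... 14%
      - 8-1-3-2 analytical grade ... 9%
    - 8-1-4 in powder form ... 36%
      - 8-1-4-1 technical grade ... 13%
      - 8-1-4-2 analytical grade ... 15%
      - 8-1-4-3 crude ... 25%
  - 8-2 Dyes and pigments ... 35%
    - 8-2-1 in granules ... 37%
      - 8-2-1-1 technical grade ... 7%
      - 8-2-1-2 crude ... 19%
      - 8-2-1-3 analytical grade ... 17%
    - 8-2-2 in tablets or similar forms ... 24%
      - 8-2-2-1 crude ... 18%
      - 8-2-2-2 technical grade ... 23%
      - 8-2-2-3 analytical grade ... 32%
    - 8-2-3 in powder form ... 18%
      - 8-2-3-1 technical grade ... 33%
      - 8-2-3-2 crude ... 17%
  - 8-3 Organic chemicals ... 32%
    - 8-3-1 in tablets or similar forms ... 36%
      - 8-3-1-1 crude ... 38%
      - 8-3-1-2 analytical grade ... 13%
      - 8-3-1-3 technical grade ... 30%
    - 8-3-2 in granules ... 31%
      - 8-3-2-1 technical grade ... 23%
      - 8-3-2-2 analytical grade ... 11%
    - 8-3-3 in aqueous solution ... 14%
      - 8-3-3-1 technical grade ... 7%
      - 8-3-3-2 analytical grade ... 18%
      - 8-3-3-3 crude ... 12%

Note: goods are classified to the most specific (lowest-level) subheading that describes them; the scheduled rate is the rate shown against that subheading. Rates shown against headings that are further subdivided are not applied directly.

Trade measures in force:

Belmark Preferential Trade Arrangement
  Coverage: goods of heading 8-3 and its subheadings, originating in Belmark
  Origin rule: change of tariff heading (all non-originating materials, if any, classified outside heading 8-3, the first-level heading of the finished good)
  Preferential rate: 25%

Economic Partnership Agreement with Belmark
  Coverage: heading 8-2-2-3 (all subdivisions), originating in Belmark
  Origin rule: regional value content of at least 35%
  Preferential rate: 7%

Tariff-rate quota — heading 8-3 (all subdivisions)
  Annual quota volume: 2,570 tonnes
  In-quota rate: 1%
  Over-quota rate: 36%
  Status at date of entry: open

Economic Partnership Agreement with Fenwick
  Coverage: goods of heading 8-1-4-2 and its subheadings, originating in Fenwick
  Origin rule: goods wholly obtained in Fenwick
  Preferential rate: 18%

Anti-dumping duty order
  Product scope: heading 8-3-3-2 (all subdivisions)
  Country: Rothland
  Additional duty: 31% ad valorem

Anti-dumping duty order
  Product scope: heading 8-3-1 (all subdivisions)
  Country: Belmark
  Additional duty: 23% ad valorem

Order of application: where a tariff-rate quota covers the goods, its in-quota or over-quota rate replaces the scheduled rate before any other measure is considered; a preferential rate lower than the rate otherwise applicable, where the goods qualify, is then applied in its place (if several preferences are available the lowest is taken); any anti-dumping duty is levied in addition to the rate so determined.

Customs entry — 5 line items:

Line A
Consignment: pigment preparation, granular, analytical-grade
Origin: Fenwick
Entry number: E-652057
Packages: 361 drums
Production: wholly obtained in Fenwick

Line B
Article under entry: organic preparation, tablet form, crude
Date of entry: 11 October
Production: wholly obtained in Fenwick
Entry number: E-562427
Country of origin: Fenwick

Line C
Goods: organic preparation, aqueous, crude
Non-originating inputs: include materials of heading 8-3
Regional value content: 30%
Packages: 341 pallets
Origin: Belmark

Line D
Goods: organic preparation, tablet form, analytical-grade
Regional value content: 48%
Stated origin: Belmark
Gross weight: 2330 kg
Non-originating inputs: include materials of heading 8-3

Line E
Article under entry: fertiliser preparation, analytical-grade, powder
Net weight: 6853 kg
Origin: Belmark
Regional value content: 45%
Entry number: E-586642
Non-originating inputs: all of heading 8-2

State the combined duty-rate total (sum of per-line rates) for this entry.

58%

Line A: pigment → 8-2; granular → 8-2-1; analytical-grade → 8-2-1-3. Scheduled 17%. Fenwick agreement on 8-1-4-2: 8-2-1-3 not covered. → 17%.
Line B: organic → 8-3; tablet form → 8-3-1; crude → 8-3-1-1. Scheduled 38%. quota on 8-3 open → in-quota 1%; Fenwick agreement on 8-1-4-2: 8-3-1-1 not covered. → 1%.
Line C: organic → 8-3; aqueous → 8-3-3; crude → 8-3-3-3. Scheduled 12%. quota on 8-3 open → in-quota 1%; Belmark agreement on 8-3: CTH not met; Belmark agreement on 8-2-2-3: 8-3-3-3 not covered. → 1%.
Line D: organic → 8-3; tablet form → 8-3-1; analytical-grade → 8-3-1-2. Scheduled 13%. quota on 8-3 open → in-quota 1%; Belmark agreement on 8-3: CTH not met; Belmark agreement on 8-2-2-3: 8-3-1-2 not covered; anti-dumping (Belmark, 8-3-1): +23%; total 1% + 23% = 24%. → 24%.
Line E: fertiliser → 8-1; powder → 8-1-4; analytical-grade → 8-1-4-2. Scheduled 15%. Belmark agreement on 8-3: 8-1-4-2 not covered; Belmark agreement on 8-2-2-3: 8-1-4-2 not covered. → 15%.
Sum: 17% + 1% + 1% + 24% + 15% = 58%.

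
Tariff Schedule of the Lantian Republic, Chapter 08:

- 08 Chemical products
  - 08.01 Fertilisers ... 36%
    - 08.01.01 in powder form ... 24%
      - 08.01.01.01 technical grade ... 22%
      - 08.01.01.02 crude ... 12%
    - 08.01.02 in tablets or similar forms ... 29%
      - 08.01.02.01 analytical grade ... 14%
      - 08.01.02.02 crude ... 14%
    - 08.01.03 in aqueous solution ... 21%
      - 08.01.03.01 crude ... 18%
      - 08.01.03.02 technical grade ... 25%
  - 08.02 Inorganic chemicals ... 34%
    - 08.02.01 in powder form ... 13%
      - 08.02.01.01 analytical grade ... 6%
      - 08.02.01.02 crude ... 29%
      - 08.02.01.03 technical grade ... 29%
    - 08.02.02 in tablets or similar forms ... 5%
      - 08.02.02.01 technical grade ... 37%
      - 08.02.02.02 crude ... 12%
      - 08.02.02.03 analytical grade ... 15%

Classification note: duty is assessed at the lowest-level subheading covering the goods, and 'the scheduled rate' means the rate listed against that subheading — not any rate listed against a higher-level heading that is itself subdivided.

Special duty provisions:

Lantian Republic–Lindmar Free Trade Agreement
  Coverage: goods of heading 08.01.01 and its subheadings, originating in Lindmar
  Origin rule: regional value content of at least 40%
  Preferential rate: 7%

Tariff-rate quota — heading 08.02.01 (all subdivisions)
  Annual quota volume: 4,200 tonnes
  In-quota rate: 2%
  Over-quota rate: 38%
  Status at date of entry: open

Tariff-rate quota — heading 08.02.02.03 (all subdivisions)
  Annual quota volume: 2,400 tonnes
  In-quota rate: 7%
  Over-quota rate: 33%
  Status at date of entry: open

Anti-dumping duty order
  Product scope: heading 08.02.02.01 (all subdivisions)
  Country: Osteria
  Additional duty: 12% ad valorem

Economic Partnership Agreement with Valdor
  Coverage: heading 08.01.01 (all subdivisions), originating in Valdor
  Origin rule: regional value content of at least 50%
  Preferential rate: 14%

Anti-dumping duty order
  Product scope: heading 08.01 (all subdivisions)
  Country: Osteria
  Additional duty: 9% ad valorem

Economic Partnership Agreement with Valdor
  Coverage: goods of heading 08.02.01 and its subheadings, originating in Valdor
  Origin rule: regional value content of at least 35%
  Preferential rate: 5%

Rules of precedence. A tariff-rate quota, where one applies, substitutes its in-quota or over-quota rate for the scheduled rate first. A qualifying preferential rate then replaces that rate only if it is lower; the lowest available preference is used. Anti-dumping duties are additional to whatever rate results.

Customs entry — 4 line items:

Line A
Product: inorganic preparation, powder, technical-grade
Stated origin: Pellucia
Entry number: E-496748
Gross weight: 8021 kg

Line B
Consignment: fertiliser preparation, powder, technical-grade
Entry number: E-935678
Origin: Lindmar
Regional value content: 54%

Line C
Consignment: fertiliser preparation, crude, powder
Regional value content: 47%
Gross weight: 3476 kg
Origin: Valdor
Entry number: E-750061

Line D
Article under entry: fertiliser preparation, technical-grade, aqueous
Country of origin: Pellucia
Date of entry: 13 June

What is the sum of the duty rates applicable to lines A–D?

46%

Line A: inorganic → 08.02; powder → 08.02.01; technical-grade → 08.02.01.03. Scheduled 29%. quota on 08.02.01 open → in-quota 2%. → 2%.
Line B: fertiliser → 08.01; powder → 08.01.01; technical-grade → 08.01.01.01. Scheduled 22%. Lindmar agreement on 08.01.01: RVC ≥ 40% → 7% available; preferential 7%. → 7%.
Line C: fertiliser → 08.01; powder → 08.01.01; crude → 08.01.01.02. Scheduled 12%. Valdor agreement on 08.01.01: RVC < 50%; Valdor agreement on 08.02.01: 08.01.01.02 not covered. → 12%.
Line D: fertiliser → 08.01; aqueous → 08.01.03; technical-grade → 08.01.03.02. Scheduled 25%. No special measure applies. → 25%.
Sum: 2% + 7% + 12% + 25% = 46%.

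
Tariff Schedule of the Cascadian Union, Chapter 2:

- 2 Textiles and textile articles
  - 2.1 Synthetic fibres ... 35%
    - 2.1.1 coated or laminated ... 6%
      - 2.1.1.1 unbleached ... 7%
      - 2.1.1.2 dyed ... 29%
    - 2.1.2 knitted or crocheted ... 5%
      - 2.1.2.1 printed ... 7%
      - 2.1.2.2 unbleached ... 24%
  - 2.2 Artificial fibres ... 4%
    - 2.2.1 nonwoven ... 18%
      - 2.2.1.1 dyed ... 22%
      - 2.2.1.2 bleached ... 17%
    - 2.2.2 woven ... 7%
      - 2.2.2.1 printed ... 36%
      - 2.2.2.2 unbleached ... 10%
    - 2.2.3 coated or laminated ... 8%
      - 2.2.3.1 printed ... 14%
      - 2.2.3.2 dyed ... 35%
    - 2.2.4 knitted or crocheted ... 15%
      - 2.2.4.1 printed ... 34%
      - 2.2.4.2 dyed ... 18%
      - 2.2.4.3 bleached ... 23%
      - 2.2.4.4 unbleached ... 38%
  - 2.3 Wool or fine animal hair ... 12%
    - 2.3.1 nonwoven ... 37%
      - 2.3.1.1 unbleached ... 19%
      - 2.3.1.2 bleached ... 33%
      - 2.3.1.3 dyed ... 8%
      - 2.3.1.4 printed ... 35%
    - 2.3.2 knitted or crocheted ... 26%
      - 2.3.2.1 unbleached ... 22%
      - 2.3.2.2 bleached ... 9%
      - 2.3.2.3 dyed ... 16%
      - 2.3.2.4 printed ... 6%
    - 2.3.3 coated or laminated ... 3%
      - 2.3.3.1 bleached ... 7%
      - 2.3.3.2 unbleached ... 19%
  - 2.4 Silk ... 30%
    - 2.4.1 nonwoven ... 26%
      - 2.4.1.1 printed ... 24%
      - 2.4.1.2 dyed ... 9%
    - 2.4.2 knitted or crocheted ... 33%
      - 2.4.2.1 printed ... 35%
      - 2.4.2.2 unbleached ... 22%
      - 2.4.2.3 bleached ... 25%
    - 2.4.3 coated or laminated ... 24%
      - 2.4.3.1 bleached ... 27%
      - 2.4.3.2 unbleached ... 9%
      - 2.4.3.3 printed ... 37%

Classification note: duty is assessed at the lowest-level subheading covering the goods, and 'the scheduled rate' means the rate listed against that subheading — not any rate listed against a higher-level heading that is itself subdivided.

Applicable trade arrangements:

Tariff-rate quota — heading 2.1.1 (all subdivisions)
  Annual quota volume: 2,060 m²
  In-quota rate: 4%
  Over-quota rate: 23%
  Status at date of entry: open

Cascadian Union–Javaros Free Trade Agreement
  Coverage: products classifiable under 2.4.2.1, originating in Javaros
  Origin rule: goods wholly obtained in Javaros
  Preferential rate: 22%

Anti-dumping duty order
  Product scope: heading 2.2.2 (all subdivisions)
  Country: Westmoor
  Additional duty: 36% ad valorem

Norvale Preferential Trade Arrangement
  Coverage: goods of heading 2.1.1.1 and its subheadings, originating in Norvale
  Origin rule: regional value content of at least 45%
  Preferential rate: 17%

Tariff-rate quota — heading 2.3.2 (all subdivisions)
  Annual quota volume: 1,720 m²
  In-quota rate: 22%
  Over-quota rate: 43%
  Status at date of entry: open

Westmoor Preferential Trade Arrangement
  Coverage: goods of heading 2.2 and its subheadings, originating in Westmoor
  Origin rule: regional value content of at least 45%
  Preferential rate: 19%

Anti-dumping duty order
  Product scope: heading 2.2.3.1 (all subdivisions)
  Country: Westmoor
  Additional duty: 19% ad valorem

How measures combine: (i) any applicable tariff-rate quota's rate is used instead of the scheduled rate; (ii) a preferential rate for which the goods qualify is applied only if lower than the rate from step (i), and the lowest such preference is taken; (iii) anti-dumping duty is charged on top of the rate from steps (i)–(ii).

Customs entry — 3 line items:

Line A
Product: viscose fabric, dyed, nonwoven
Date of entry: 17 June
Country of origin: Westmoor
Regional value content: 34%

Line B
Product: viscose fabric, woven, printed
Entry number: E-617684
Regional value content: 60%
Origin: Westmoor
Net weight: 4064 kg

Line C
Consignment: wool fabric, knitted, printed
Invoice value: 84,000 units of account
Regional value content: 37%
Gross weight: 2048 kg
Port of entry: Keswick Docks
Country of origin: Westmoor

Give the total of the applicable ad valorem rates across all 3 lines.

Line A: viscose → 2.2; nonwoven → 2.2.1; dyed → 2.2.1.1. Scheduled 22%. Westmoor agreement on 2.2: RVC < 45%. → 22%.
Line B: viscose → 2.2; woven → 2.2.2; printed → 2.2.2.1. Scheduled 36%. Westmoor agreement on 2.2: RVC ≥ 45% → 19% available; preferential 19%; anti-dumping (Westmoor, 2.2.2): +36%; total 19% + 36% = 55%. → 55%.
Line C: wool → 2.3; knitted → 2.3.2; printed → 2.3.2.4. Scheduled 6%. quota on 2.3.2 open → in-quota 22%; Westmoor agreement on 2.2: 2.3.2.4 not covered. → 22%.
Sum: 22% + 55% + 22% = 99%.

99%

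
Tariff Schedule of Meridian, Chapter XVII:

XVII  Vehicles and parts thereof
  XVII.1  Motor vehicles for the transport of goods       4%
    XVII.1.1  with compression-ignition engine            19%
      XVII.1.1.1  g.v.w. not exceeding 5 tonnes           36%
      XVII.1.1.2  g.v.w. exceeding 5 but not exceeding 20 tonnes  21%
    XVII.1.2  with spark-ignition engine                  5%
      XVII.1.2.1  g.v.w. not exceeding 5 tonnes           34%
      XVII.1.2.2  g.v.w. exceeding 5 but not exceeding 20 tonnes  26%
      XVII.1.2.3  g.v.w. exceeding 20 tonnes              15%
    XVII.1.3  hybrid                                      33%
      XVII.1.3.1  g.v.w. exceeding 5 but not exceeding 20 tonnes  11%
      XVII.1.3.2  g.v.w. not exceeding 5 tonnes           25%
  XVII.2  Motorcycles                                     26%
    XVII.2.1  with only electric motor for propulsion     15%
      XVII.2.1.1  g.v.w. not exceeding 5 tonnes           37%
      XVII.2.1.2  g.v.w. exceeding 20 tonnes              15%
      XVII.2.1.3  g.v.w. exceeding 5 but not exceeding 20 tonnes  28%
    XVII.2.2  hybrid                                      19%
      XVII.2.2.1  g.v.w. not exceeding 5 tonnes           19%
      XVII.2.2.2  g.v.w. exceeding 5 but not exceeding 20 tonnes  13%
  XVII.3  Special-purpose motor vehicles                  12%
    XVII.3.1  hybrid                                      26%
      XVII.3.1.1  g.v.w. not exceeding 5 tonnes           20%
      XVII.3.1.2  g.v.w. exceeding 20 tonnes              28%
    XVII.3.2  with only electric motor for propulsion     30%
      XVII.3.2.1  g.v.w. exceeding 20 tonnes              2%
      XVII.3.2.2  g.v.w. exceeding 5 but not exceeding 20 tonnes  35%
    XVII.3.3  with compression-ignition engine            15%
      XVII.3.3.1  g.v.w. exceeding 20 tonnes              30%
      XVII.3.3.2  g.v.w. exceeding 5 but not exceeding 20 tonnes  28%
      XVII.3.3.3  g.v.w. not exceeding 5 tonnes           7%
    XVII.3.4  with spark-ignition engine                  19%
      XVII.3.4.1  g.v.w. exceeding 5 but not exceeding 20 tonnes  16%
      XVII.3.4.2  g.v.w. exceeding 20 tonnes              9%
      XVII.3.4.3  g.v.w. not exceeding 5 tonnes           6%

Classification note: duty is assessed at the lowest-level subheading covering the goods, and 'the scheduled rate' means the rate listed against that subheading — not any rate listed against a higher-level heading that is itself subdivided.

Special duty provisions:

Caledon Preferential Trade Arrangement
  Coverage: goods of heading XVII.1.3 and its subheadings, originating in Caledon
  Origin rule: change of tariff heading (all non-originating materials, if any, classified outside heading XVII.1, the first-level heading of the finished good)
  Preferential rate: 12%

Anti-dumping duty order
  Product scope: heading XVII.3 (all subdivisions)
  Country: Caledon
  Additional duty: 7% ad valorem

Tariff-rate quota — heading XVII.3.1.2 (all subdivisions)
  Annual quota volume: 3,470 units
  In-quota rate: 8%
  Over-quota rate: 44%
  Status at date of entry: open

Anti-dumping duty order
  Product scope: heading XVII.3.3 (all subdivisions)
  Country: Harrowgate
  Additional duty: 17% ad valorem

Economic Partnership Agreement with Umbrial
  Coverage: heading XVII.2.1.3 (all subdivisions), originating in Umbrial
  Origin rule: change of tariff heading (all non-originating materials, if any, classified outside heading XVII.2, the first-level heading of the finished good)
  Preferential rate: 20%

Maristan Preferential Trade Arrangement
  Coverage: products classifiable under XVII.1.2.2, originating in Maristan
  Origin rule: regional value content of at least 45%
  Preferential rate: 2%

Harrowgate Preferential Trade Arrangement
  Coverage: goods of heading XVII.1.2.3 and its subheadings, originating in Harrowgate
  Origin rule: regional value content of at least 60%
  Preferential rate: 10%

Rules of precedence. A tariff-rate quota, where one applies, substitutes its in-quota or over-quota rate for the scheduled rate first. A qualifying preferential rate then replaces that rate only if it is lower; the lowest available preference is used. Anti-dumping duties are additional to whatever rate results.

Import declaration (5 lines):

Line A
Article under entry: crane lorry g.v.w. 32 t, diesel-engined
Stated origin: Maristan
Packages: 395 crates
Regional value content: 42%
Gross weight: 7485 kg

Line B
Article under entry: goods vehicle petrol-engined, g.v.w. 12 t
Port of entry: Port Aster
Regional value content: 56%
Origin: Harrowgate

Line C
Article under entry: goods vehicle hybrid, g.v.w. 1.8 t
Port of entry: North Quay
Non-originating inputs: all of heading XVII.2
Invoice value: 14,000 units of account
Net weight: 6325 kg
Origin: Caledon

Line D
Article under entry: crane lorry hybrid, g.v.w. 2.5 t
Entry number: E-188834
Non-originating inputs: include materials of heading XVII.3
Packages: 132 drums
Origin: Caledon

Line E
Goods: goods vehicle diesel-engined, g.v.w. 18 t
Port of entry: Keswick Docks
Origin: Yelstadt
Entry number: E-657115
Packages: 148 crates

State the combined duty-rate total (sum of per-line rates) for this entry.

Line A: crane lorry → XVII.3; diesel-engined → XVII.3.3; g.v.w. 32 t → XVII.3.3.1. Scheduled 30%. Maristan agreement on XVII.1.2.2: XVII.3.3.1 not covered. → 30%.
Line B: goods vehicle → XVII.1; petrol-engined → XVII.1.2; g.v.w. 12 t → XVII.1.2.2. Scheduled 26%. Harrowgate agreement on XVII.1.2.3: XVII.1.2.2 not covered. → 26%.
Line C: goods vehicle → XVII.1; hybrid → XVII.1.3; g.v.w. 1.8 t → XVII.1.3.2. Scheduled 25%. Caledon agreement on XVII.1.3: CTH met → 12% available; preferential 12%. → 12%.
Line D: crane lorry → XVII.3; hybrid → XVII.3.1; g.v.w. 2.5 t → XVII.3.1.1. Scheduled 20%. Caledon agreement on XVII.1.3: XVII.3.1.1 not covered; anti-dumping (Caledon, XVII.3): +7%; total 20% + 7% = 27%. → 27%.
Line E: goods vehicle → XVII.1; diesel-engined → XVII.1.1; g.v.w. 18 t → XVII.1.1.2. Scheduled 21%. No special measure applies. → 21%.
Sum: 30% + 26% + 12% + 27% + 21% = 116%.

116%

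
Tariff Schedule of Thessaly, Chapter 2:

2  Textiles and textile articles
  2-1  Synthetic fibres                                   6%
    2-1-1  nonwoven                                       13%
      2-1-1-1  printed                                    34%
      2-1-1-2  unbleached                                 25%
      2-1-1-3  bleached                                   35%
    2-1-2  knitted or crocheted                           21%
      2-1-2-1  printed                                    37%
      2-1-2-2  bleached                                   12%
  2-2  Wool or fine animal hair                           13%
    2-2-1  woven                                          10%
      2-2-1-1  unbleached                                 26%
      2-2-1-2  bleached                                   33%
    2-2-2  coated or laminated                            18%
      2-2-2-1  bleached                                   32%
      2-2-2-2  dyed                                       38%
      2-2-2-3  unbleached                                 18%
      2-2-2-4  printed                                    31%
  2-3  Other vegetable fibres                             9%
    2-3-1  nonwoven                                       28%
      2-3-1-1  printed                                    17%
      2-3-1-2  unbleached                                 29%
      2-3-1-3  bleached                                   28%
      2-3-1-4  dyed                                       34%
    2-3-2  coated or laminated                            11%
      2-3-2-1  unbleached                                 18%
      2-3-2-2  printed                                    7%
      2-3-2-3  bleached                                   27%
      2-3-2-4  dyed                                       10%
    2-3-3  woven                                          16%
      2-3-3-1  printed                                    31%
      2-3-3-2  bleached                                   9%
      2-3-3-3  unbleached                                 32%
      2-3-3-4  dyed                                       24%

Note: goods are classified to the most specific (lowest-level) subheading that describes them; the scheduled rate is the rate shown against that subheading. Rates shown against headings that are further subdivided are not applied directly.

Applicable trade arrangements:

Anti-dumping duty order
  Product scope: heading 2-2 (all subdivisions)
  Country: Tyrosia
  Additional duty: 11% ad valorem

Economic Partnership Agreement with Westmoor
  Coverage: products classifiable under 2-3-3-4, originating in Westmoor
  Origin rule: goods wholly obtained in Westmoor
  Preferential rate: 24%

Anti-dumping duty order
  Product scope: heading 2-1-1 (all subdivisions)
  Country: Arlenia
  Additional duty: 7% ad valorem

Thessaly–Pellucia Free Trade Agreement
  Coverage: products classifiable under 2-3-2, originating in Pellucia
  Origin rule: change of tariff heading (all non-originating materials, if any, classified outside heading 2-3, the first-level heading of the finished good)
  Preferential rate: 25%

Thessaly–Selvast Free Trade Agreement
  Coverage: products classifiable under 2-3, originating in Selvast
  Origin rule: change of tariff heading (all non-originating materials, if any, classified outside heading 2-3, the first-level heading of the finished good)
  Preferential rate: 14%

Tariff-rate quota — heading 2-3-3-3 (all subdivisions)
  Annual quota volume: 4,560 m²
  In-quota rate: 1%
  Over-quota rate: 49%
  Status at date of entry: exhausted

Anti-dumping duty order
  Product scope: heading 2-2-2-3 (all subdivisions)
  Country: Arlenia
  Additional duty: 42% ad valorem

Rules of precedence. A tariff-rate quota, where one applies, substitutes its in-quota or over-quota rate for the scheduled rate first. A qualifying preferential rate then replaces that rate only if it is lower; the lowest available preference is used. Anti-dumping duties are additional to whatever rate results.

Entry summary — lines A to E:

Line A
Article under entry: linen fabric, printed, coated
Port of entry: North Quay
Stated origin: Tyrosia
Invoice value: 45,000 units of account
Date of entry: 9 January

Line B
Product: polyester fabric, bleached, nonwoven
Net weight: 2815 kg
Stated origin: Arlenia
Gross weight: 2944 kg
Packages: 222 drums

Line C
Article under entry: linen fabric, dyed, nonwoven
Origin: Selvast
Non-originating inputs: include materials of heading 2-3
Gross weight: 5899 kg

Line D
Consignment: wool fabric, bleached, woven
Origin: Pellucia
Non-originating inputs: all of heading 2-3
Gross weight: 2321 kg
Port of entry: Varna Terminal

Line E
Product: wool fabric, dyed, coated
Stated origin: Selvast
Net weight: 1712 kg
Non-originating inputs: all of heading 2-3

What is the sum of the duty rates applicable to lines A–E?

Line A: linen → 2-3; coated → 2-3-2; printed → 2-3-2-2. Scheduled 7%. No special measure applies. → 7%.
Line B: polyester → 2-1; nonwoven → 2-1-1; bleached → 2-1-1-3. Scheduled 35%. anti-dumping (Arlenia, 2-1-1): +7%; total 35% + 7% = 42%. → 42%.
Line C: linen → 2-3; nonwoven → 2-3-1; dyed → 2-3-1-4. Scheduled 34%. Selvast agreement on 2-3: CTH not met. → 34%.
Line D: wool → 2-2; woven → 2-2-1; bleached → 2-2-1-2. Scheduled 33%. Pellucia agreement on 2-3-2: 2-2-1-2 not covered. → 33%.
Line E: wool → 2-2; coated → 2-2-2; dyed → 2-2-2-2. Scheduled 38%. Selvast agreement on 2-3: 2-2-2-2 not covered. → 38%.
Sum: 7% + 42% + 34% + 33% + 38% = 154%.

154%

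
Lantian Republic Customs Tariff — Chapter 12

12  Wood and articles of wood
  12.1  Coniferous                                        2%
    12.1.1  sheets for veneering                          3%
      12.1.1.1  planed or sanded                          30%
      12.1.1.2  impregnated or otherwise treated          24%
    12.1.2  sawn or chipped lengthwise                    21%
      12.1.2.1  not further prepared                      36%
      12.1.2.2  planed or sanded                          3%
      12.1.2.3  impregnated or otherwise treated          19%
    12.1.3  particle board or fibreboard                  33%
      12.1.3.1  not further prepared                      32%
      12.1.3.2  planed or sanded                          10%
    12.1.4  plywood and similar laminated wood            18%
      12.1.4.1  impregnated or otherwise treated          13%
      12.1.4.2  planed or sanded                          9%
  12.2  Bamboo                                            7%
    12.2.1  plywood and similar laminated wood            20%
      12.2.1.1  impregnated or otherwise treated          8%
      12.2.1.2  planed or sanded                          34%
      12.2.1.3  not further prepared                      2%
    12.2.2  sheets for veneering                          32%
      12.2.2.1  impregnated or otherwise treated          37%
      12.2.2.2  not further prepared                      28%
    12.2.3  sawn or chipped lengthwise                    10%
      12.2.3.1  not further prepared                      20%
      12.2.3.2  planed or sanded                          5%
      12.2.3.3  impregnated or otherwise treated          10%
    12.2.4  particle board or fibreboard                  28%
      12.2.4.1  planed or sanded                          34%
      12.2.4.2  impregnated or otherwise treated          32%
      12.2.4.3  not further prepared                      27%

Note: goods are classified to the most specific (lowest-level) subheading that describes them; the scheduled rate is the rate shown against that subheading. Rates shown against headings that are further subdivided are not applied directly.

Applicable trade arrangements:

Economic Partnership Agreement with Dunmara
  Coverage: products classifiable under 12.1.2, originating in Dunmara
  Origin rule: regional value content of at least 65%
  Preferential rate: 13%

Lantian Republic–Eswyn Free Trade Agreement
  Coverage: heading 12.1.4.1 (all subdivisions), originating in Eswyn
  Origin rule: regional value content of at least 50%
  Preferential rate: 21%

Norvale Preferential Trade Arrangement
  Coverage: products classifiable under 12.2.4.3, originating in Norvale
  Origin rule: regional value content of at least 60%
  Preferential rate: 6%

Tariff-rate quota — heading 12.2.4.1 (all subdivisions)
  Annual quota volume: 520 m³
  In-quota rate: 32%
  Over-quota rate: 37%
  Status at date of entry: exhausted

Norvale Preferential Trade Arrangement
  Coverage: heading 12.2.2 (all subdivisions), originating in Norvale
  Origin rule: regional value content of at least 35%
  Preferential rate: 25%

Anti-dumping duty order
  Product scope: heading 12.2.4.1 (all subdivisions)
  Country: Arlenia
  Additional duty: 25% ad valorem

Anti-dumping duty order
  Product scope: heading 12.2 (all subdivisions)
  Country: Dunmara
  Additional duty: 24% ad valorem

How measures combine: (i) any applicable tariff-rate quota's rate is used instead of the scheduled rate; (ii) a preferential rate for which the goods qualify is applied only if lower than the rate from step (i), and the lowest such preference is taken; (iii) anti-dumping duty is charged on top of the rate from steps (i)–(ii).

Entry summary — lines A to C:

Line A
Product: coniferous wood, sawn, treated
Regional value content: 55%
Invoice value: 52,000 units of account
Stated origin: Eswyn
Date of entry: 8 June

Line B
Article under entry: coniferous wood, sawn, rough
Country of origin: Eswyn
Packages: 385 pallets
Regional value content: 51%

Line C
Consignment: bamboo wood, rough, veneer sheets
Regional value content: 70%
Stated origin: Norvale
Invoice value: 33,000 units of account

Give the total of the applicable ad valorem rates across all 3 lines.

80%

Line A: coniferous → 12.1; sawn → 12.1.2; treated → 12.1.2.3. Scheduled 19%. Eswyn agreement on 12.1.4.1: 12.1.2.3 not covered. → 19%.
Line B: coniferous → 12.1; sawn → 12.1.2; rough → 12.1.2.1. Scheduled 36%. Eswyn agreement on 12.1.4.1: 12.1.2.1 not covered. → 36%.
Line C: bamboo → 12.2; veneer sheets → 12.2.2; rough → 12.2.2.2. Scheduled 28%. Norvale agreement on 12.2.4.3: 12.2.2.2 not covered; Norvale agreement on 12.2.2: RVC ≥ 35% → 25% available; preferential 25%. → 25%.
Sum: 19% + 36% + 25% = 80%.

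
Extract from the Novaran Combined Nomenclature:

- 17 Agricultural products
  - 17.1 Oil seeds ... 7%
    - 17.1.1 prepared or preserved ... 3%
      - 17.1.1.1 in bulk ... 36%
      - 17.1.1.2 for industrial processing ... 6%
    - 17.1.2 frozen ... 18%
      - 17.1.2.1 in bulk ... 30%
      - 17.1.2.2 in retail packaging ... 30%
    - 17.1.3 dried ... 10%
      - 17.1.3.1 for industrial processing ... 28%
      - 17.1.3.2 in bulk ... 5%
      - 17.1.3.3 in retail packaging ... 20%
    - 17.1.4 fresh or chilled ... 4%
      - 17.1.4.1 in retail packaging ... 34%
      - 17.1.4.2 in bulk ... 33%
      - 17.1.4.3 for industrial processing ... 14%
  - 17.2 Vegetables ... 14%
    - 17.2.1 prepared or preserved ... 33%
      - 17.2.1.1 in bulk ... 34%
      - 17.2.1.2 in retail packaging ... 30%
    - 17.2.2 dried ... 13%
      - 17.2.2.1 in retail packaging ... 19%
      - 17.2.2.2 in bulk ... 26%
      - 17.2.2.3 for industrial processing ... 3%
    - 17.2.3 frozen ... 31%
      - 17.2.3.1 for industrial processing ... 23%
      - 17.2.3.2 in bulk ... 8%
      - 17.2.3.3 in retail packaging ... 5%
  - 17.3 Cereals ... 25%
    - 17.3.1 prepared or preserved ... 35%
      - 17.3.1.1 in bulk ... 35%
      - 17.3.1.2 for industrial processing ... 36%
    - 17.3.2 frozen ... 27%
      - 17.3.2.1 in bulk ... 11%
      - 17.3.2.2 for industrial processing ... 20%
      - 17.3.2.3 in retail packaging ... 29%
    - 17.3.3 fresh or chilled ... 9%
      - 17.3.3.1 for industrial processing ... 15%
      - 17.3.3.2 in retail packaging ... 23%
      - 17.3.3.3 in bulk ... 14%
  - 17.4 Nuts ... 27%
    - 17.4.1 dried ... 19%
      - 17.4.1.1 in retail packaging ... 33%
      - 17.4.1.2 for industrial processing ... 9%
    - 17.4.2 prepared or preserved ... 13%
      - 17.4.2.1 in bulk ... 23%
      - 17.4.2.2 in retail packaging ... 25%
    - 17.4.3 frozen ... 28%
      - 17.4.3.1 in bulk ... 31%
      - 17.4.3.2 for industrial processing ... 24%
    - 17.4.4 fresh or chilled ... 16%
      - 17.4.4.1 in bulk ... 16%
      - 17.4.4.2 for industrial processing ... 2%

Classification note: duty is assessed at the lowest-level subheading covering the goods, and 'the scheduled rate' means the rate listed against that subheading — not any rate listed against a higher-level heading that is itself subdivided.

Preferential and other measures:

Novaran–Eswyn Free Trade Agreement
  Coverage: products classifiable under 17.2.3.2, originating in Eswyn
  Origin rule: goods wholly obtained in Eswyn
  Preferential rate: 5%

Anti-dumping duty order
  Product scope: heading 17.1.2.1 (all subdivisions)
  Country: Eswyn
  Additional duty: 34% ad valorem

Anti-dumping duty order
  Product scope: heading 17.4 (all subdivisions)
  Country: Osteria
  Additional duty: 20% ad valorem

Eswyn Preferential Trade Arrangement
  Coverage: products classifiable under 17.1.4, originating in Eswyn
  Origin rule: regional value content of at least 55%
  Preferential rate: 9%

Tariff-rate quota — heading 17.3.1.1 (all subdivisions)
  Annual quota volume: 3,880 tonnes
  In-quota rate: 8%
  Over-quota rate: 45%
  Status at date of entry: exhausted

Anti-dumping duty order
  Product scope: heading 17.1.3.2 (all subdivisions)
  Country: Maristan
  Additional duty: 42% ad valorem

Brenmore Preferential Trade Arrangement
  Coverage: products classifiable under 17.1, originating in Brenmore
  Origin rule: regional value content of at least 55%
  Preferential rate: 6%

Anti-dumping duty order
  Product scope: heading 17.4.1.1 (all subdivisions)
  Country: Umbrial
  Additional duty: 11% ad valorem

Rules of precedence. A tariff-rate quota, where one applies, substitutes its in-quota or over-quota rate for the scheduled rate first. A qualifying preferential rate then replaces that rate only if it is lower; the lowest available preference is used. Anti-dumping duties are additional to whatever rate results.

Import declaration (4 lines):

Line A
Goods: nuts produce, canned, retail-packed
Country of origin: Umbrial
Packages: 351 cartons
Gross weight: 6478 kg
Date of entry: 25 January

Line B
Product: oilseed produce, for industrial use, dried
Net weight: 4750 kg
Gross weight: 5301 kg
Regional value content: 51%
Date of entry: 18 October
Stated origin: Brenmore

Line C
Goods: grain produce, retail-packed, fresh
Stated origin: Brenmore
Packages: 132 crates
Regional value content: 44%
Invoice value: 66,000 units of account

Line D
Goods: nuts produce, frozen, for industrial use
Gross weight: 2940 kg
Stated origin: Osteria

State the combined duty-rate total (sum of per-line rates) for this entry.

120%

Line A: nuts → 17.4; canned → 17.4.2; retail-packed → 17.4.2.2. Scheduled 25%. No special measure applies. → 25%.
Line B: oilseed → 17.1; dried → 17.1.3; for industrial use → 17.1.3.1. Scheduled 28%. Brenmore agreement on 17.1: RVC < 55%. → 28%.
Line C: grain → 17.3; fresh → 17.3.3; retail-packed → 17.3.3.2. Scheduled 23%. Brenmore agreement on 17.1: 17.3.3.2 not covered. → 23%.
Line D: nuts → 17.4; frozen → 17.4.3; for industrial use → 17.4.3.2. Scheduled 24%. anti-dumping (Osteria, 17.4): +20%; total 24% + 20% = 44%. → 44%.
Sum: 25% + 28% + 23% + 44% = 120%.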